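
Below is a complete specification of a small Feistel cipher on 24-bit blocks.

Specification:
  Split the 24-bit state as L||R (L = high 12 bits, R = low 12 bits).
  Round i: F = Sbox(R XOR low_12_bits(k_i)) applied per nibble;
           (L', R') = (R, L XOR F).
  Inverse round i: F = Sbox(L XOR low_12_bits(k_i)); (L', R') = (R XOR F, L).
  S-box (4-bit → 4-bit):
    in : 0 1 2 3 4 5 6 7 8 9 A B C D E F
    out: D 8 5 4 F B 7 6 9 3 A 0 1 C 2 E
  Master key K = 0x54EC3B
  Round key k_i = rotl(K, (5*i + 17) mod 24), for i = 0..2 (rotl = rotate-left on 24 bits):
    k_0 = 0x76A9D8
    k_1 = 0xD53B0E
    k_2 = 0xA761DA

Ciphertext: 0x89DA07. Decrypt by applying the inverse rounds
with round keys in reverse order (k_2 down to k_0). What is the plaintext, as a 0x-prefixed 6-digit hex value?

s_0 = ciphertext = 0x89DA07
s_1 = InvRound(s_0, k_2) = 0x9F189D
s_2 = InvRound(s_1, k_1) = 0xD739F1
s_3 = InvRound(s_2, k_0) = 0x651D73

0x651D73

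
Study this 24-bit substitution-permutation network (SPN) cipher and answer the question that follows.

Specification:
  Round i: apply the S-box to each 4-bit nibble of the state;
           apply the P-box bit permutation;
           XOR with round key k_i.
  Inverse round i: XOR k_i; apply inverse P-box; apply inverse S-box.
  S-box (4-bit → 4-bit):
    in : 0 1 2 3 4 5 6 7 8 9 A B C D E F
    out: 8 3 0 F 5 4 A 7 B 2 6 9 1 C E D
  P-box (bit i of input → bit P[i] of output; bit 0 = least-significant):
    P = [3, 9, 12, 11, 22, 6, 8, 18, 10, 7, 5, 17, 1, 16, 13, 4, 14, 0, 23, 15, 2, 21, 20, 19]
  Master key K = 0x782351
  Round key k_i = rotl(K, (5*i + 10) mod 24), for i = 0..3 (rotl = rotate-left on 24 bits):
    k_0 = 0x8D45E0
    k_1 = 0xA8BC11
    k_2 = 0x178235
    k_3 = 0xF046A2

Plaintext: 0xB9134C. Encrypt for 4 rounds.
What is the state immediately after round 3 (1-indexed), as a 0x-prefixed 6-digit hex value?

0xEF9844

s_0 = plaintext = 0xB9134C
s_1 = Round(s_0, k_0) = 0xC6404F
s_2 = Round(s_1, k_1) = 0xEA051E
s_3 = Round(s_2, k_2) = 0xEF9844
s_4 = Round(s_3, k_3) = 0x0B932A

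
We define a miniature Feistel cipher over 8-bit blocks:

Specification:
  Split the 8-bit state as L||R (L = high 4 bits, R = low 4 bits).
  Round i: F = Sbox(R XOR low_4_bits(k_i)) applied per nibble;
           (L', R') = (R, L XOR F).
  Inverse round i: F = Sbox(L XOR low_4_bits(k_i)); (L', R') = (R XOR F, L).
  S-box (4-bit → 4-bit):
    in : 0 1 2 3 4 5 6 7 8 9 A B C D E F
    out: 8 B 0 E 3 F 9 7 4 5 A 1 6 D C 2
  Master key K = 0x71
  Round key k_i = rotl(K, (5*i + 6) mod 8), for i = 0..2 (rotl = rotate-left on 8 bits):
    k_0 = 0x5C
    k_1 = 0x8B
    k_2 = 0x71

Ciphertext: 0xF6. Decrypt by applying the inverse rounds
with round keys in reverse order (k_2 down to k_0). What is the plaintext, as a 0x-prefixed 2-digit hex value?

0xE4

s_0 = ciphertext = 0xF6
s_1 = InvRound(s_0, k_2) = 0xAF
s_2 = InvRound(s_1, k_1) = 0x4A
s_3 = InvRound(s_2, k_0) = 0xE4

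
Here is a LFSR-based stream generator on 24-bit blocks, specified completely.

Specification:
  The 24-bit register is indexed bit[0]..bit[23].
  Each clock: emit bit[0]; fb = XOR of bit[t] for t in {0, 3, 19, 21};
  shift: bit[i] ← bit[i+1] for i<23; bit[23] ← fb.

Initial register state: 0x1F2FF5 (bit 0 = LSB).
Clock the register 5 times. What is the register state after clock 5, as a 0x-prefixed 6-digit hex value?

reg_0 = 0x1F2FF5
clock 1: out=1, reg = 0x0F97FA
clock 2: out=0, reg = 0x07CBFD
clock 3: out=1, reg = 0x03E5FE
clock 4: out=0, reg = 0x81F2FF
clock 5: out=1, reg = 0x40F97F

0x40F97F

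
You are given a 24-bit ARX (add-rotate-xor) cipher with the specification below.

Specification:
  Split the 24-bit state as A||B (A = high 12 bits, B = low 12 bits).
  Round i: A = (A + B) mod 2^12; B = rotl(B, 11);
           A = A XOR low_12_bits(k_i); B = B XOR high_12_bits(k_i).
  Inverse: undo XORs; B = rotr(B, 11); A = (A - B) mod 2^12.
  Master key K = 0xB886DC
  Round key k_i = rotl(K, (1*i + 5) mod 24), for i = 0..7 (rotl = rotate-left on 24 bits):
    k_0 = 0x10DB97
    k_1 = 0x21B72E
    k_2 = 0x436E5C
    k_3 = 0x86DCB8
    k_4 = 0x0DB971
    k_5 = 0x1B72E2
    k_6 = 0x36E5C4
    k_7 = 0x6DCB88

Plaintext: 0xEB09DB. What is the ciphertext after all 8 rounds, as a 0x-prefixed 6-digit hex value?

s_0 = plaintext = 0xEB09DB
s_1 = Round(s_0, k_0) = 0x31CDE0
s_2 = Round(s_1, k_1) = 0x7D24EB
s_3 = Round(s_2, k_2) = 0x2E1E43
s_4 = Round(s_3, k_3) = 0xD9C74C
s_5 = Round(s_4, k_4) = 0xD9937D
s_6 = Round(s_5, k_5) = 0x3F4809
s_7 = Round(s_6, k_6) = 0xE39F6A
s_8 = Round(s_7, k_7) = 0x62B169

0x62B169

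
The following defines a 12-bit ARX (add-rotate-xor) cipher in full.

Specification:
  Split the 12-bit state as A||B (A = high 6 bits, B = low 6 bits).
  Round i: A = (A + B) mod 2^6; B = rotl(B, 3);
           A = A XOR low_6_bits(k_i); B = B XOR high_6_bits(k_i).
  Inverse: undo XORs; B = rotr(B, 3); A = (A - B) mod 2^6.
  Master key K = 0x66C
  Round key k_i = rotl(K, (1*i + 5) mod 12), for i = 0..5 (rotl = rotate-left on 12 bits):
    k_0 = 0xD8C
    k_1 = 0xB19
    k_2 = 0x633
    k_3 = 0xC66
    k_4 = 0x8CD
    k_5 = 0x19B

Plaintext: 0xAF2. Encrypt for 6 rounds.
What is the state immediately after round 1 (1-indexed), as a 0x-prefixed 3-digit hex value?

0x460

s_0 = plaintext = 0xAF2
s_1 = Round(s_0, k_0) = 0x460
s_2 = Round(s_1, k_1) = 0xA28
s_3 = Round(s_2, k_2) = 0x8DD
s_4 = Round(s_3, k_3) = 0x99A
s_5 = Round(s_4, k_4) = 0x370
s_6 = Round(s_5, k_5) = 0x980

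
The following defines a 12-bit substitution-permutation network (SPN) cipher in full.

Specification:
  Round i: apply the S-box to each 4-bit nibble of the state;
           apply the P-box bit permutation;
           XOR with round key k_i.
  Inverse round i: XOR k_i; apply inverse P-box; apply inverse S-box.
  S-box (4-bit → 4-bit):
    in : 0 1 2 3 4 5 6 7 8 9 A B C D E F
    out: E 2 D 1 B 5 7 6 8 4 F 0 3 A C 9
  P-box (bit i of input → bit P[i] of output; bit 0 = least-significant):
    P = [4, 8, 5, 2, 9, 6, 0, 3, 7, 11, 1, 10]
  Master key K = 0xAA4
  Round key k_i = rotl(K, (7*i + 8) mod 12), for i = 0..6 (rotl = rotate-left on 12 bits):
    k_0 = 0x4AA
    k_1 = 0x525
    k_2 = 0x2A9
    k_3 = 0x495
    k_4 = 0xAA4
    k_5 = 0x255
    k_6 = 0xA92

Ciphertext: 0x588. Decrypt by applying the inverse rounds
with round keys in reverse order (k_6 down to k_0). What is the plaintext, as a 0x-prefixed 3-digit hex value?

0x8B8

s_0 = ciphertext = 0x588
s_1 = InvRound(s_0, k_6) = 0x0FC
s_2 = InvRound(s_1, k_5) = 0x329
s_3 = InvRound(s_2, k_4) = 0xCED
s_4 = InvRound(s_3, k_3) = 0x1D5
s_5 = InvRound(s_4, k_2) = 0xB4A
s_6 = InvRound(s_5, k_1) = 0x0AE
s_7 = InvRound(s_6, k_0) = 0x8B8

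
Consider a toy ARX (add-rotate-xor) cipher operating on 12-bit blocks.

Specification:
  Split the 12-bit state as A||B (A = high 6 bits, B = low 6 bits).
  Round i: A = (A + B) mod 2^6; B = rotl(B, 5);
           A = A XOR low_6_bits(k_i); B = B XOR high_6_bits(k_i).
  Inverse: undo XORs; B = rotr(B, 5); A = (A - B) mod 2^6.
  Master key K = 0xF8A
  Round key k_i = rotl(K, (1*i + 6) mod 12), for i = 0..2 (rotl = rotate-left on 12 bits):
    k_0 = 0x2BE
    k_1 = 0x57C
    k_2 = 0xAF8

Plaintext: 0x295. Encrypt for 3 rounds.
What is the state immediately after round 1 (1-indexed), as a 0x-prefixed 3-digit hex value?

s_0 = plaintext = 0x295
s_1 = Round(s_0, k_0) = 0x860
s_2 = Round(s_1, k_1) = 0xF45
s_3 = Round(s_2, k_2) = 0xE89

0x860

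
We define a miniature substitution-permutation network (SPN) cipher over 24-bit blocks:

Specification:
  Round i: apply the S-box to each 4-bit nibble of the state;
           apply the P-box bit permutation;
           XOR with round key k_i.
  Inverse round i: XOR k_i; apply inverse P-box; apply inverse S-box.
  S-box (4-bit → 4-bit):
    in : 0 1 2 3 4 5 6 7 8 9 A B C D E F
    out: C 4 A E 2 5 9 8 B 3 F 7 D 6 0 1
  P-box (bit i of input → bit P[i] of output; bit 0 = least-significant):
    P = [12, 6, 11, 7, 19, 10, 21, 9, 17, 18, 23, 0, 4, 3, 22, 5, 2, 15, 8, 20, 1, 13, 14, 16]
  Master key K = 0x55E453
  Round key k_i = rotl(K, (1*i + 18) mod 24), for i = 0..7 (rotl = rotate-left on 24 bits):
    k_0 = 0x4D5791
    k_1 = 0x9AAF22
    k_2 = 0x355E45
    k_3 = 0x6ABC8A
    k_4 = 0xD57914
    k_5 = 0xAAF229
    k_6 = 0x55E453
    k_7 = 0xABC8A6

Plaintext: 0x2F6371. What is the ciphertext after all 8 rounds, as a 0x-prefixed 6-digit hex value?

s_0 = plaintext = 0x2F6371
s_1 = Round(s_0, k_0) = 0xC87DA4
s_2 = Round(s_1, k_1) = 0x276944
s_3 = Round(s_2, k_2) = 0x227A35
s_4 = Round(s_3, k_3) = 0xDD02AB
s_5 = Round(s_4, k_4) = 0xB98675
s_6 = Round(s_5, k_5) = 0xA80816
s_7 = Round(s_6, k_6) = 0x2214F4
s_8 = Round(s_7, k_7) = 0xF668E6

0xF668E6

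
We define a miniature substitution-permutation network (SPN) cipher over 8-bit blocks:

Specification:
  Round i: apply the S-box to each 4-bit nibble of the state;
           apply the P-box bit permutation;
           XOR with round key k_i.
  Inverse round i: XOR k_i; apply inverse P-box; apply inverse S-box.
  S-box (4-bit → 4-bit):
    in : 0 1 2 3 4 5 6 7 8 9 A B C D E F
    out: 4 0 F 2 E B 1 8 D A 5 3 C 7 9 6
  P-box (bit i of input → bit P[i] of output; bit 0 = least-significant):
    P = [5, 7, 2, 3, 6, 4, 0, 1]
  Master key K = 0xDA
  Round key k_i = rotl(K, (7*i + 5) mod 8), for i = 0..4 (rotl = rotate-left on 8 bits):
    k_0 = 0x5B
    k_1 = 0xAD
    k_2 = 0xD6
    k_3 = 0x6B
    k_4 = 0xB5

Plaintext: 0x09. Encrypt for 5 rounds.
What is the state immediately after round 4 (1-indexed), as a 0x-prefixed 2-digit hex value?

s_0 = plaintext = 0x09
s_1 = Round(s_0, k_0) = 0xD2
s_2 = Round(s_1, k_1) = 0x50
s_3 = Round(s_2, k_2) = 0x80
s_4 = Round(s_3, k_3) = 0x2C
s_5 = Round(s_4, k_4) = 0xEA

0x2C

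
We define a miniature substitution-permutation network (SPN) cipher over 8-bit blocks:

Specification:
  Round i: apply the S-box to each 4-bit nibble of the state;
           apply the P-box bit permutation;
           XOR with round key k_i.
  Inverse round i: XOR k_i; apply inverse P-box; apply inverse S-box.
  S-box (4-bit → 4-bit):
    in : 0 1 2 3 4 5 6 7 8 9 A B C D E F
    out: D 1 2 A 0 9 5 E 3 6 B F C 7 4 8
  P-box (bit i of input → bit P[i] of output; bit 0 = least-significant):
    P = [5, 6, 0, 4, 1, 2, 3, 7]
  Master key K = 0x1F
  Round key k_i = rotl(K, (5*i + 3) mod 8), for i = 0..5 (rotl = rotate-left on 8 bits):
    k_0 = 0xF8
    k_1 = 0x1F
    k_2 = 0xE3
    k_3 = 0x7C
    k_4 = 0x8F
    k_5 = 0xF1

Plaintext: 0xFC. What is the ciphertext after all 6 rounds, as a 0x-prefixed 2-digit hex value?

0xE4

s_0 = plaintext = 0xFC
s_1 = Round(s_0, k_0) = 0x69
s_2 = Round(s_1, k_1) = 0x54
s_3 = Round(s_2, k_2) = 0x61
s_4 = Round(s_3, k_3) = 0x56
s_5 = Round(s_4, k_4) = 0x2C
s_6 = Round(s_5, k_5) = 0xE4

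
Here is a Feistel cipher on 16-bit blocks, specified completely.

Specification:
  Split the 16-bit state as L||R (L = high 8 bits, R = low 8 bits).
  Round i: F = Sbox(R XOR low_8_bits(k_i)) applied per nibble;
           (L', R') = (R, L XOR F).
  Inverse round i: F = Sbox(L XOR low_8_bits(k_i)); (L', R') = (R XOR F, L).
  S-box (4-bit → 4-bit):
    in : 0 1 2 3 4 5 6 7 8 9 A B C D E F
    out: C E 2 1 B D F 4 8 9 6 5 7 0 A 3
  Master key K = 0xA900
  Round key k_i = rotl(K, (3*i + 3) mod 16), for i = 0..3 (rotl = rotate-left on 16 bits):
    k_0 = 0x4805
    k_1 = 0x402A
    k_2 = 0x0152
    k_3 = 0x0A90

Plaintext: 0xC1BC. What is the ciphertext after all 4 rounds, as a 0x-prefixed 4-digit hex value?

s_0 = plaintext = 0xC1BC
s_1 = Round(s_0, k_0) = 0xBC98
s_2 = Round(s_1, k_1) = 0x98EE
s_3 = Round(s_2, k_2) = 0xEECF
s_4 = Round(s_3, k_3) = 0xCF3D

0xCF3D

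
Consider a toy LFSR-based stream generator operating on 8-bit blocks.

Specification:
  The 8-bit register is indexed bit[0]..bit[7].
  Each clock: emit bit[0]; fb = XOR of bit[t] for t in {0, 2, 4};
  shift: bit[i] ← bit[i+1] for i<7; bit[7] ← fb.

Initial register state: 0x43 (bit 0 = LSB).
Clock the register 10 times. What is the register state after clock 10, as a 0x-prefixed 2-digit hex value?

reg_0 = 0x43
clock 1: out=1, reg = 0xA1
clock 2: out=1, reg = 0xD0
clock 3: out=0, reg = 0xE8
clock 4: out=0, reg = 0x74
clock 5: out=0, reg = 0x3A
clock 6: out=0, reg = 0x9D
clock 7: out=1, reg = 0xCE
clock 8: out=0, reg = 0xE7
clock 9: out=1, reg = 0x73
clock 10: out=1, reg = 0x39

0x39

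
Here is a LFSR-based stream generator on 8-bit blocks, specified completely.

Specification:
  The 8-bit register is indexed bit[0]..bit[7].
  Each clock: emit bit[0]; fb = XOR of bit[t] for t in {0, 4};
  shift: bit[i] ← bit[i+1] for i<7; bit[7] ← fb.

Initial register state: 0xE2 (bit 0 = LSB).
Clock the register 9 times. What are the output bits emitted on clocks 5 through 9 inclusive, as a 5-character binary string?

01110

reg_0 = 0xE2
clock 1: out=0, reg = 0x71
clock 2: out=1, reg = 0x38
clock 3: out=0, reg = 0x9C
clock 4: out=0, reg = 0xCE
clock 5: out=0, reg = 0x67
clock 6: out=1, reg = 0xB3
clock 7: out=1, reg = 0x59
clock 8: out=1, reg = 0x2C
clock 9: out=0, reg = 0x16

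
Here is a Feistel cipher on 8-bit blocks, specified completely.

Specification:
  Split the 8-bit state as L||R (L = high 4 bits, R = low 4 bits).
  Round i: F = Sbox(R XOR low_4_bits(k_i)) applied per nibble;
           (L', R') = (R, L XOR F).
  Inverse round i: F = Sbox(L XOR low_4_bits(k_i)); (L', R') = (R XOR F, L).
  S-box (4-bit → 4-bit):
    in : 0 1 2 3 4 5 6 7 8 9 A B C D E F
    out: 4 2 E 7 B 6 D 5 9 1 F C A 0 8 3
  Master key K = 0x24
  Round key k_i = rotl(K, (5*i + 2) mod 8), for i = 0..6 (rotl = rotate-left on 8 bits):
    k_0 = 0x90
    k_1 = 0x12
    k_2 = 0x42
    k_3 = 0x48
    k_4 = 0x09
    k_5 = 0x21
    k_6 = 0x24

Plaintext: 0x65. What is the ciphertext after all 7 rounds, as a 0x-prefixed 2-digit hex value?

0xFA

s_0 = plaintext = 0x65
s_1 = Round(s_0, k_0) = 0x50
s_2 = Round(s_1, k_1) = 0x0B
s_3 = Round(s_2, k_2) = 0xB1
s_4 = Round(s_3, k_3) = 0x1A
s_5 = Round(s_4, k_4) = 0xA6
s_6 = Round(s_5, k_5) = 0x6F
s_7 = Round(s_6, k_6) = 0xFA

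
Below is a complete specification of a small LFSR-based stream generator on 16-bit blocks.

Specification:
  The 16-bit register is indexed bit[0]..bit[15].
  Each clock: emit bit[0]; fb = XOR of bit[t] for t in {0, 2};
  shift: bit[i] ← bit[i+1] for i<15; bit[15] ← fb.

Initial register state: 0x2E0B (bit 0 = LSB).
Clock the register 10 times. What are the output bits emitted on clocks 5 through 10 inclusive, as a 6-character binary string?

reg_0 = 0x2E0B
clock 1: out=1, reg = 0x9705
clock 2: out=1, reg = 0x4B82
clock 3: out=0, reg = 0x25C1
clock 4: out=1, reg = 0x92E0
clock 5: out=0, reg = 0x4970
clock 6: out=0, reg = 0x24B8
clock 7: out=0, reg = 0x125C
clock 8: out=0, reg = 0x892E
clock 9: out=0, reg = 0xC497
clock 10: out=1, reg = 0x624B

000001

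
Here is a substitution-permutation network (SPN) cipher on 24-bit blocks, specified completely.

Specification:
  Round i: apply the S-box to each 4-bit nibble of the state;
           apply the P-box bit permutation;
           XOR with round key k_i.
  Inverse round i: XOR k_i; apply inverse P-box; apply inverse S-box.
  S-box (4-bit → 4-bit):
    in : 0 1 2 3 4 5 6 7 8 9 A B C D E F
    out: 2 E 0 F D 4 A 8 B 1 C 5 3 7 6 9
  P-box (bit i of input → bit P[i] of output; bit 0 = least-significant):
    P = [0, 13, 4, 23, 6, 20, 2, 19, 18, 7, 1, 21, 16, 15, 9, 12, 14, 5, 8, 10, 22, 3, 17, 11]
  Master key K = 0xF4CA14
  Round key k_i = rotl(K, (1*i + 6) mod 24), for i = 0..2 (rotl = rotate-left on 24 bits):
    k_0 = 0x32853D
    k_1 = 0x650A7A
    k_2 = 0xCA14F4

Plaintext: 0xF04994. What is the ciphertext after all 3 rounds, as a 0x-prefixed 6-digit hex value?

0x725019

s_0 = plaintext = 0xF04994
s_1 = Round(s_0, k_0) = 0xF79F4C
s_2 = Round(s_1, k_1) = 0x08263F
s_3 = Round(s_2, k_2) = 0x725019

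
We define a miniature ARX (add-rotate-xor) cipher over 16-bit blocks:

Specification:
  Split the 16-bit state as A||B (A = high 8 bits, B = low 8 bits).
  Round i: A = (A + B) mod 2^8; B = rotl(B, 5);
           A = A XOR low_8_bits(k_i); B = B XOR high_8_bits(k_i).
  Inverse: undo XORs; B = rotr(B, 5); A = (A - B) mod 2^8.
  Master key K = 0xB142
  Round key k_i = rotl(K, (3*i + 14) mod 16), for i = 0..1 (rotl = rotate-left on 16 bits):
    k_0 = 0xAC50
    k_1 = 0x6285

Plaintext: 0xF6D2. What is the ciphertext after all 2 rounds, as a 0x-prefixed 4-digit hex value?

s_0 = plaintext = 0xF6D2
s_1 = Round(s_0, k_0) = 0x98F6
s_2 = Round(s_1, k_1) = 0x0BBC

0x0BBC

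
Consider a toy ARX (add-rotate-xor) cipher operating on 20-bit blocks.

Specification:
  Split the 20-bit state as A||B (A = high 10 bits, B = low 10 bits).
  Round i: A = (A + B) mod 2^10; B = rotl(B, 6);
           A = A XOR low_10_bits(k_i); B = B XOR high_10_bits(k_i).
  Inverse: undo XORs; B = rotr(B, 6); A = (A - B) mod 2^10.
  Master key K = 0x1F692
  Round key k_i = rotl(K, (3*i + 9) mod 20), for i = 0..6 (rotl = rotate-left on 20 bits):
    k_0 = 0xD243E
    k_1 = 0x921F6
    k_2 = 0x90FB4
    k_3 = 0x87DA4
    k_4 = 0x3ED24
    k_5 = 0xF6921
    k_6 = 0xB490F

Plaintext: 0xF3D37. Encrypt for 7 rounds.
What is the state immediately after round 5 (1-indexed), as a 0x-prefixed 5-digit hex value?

0x6F72C

s_0 = plaintext = 0xF3D37
s_1 = Round(s_0, k_0) = 0x4E29A
s_2 = Round(s_1, k_1) = 0x890E1
s_3 = Round(s_2, k_2) = 0x2C60D
s_4 = Round(s_3, k_3) = 0xC697F
s_5 = Round(s_4, k_4) = 0x6F72C
s_6 = Round(s_5, k_5) = 0x720E8
s_7 = Round(s_6, k_6) = 0xEFCDC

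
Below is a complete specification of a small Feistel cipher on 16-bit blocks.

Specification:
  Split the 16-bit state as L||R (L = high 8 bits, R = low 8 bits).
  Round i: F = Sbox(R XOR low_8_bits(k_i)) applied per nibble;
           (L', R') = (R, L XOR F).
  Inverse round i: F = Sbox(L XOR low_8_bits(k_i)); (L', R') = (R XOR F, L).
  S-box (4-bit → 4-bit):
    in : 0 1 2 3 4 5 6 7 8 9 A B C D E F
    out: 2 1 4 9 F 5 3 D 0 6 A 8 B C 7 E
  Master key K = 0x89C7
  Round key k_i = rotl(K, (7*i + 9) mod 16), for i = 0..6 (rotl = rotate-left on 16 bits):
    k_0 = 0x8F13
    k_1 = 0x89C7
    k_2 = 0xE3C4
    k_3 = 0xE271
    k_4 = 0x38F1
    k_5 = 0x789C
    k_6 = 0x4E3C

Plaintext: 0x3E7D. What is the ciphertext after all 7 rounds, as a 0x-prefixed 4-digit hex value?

s_0 = plaintext = 0x3E7D
s_1 = Round(s_0, k_0) = 0x7D09
s_2 = Round(s_1, k_1) = 0x09CA
s_3 = Round(s_2, k_2) = 0xCA2E
s_4 = Round(s_3, k_3) = 0x2E94
s_5 = Round(s_4, k_4) = 0x941B
s_6 = Round(s_5, k_5) = 0x1B99
s_7 = Round(s_6, k_6) = 0x99BE

0x99BE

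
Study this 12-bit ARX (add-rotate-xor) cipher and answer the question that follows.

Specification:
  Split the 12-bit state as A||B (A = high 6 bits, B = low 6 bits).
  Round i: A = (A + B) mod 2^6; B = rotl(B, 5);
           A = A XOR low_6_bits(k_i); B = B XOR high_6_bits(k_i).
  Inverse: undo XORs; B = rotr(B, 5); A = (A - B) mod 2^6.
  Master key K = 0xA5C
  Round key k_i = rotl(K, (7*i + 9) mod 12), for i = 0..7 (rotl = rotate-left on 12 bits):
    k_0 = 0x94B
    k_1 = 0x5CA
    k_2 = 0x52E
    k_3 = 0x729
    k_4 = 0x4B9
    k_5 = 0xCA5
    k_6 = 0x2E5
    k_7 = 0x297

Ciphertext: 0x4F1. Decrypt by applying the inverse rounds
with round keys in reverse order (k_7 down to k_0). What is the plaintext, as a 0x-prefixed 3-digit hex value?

0x931

s_0 = ciphertext = 0x4F1
s_1 = InvRound(s_0, k_7) = 0x377
s_2 = InvRound(s_1, k_6) = 0xBF9
s_3 = InvRound(s_2, k_5) = 0xD16
s_4 = InvRound(s_3, k_4) = 0x148
s_5 = InvRound(s_4, k_3) = 0x128
s_6 = InvRound(s_5, k_2) = 0xC79
s_7 = InvRound(s_6, k_1) = 0x79D
s_8 = InvRound(s_7, k_0) = 0x931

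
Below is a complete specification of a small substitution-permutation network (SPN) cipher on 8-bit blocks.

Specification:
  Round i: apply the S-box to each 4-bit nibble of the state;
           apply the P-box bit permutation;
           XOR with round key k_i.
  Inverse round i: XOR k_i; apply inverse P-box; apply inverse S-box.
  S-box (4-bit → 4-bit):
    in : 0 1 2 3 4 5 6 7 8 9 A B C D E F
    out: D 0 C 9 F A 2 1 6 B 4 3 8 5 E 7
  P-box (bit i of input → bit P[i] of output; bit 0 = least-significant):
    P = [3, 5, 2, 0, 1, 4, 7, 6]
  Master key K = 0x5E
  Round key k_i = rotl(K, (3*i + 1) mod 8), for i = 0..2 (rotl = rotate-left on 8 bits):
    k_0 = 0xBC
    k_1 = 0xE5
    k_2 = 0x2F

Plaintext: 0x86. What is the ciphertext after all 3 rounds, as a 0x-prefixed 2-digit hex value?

s_0 = plaintext = 0x86
s_1 = Round(s_0, k_0) = 0x0C
s_2 = Round(s_1, k_1) = 0x26
s_3 = Round(s_2, k_2) = 0xCF

0xCF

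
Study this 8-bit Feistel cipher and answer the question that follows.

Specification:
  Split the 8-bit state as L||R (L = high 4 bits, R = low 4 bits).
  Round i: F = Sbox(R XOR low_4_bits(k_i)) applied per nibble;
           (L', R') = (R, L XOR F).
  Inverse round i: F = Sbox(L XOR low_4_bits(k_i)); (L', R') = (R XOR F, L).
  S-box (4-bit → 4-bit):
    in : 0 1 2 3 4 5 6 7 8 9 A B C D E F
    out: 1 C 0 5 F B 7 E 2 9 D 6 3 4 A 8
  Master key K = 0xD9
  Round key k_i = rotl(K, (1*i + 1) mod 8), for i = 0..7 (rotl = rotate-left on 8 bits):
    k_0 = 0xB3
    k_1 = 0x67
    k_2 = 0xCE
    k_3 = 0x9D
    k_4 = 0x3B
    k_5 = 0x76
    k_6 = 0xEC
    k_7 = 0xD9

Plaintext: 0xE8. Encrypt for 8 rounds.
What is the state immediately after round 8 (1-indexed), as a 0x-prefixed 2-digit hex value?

0x57

s_0 = plaintext = 0xE8
s_1 = Round(s_0, k_0) = 0x88
s_2 = Round(s_1, k_1) = 0x80
s_3 = Round(s_2, k_2) = 0x02
s_4 = Round(s_3, k_3) = 0x28
s_5 = Round(s_4, k_4) = 0x87
s_6 = Round(s_5, k_5) = 0x74
s_7 = Round(s_6, k_6) = 0x45
s_8 = Round(s_7, k_7) = 0x57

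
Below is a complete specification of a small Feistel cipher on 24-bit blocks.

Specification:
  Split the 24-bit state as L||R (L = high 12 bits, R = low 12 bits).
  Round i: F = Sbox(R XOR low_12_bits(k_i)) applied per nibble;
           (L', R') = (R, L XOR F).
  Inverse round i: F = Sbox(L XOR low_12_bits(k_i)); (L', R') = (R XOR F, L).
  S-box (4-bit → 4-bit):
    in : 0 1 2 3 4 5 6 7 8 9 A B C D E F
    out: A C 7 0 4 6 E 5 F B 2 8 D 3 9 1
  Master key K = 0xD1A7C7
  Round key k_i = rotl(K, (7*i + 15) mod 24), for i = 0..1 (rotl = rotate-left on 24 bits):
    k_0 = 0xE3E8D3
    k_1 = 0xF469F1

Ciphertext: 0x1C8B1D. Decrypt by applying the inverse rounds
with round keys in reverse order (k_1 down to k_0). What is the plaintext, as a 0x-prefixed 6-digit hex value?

0xC1E416

s_0 = ciphertext = 0x1C8B1D
s_1 = InvRound(s_0, k_1) = 0x4161C8
s_2 = InvRound(s_1, k_0) = 0xC1E416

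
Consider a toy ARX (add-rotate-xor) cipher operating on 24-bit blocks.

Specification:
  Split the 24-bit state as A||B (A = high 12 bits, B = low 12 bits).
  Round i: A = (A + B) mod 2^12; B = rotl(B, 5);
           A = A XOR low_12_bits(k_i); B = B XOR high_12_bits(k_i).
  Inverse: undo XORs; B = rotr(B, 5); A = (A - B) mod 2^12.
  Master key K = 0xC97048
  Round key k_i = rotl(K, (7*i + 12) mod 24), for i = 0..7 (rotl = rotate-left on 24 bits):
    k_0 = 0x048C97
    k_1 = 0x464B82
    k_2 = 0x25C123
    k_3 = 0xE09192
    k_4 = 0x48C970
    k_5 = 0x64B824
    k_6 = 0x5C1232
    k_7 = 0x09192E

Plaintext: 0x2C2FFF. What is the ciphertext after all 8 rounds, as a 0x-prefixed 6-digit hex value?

s_0 = plaintext = 0x2C2FFF
s_1 = Round(s_0, k_0) = 0xE56FB7
s_2 = Round(s_1, k_1) = 0x58F29B
s_3 = Round(s_2, k_2) = 0x909139
s_4 = Round(s_3, k_3) = 0xBD092B
s_5 = Round(s_4, k_4) = 0xD8B1FE
s_6 = Round(s_5, k_5) = 0x7AD988
s_7 = Round(s_6, k_6) = 0x3074D2
s_8 = Round(s_7, k_7) = 0xEF7AD8

0xEF7AD8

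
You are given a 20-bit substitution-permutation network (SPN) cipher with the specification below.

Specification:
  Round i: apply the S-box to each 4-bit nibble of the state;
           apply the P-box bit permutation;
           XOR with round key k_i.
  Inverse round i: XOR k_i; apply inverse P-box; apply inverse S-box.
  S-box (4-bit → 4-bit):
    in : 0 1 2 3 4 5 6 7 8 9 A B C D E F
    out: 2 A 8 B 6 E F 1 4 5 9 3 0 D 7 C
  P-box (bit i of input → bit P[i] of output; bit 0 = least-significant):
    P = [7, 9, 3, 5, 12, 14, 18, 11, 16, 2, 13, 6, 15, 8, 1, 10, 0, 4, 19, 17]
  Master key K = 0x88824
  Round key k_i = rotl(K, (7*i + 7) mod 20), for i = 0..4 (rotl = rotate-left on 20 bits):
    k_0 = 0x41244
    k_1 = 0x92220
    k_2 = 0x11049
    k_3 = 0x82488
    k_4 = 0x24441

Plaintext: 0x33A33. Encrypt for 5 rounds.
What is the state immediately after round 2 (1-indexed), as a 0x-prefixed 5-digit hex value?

0x85049

s_0 = plaintext = 0x33A33
s_1 = Round(s_0, k_0) = 0x7CDB5
s_2 = Round(s_1, k_1) = 0x85049
s_3 = Round(s_2, k_2) = 0xD55C7
s_4 = Round(s_3, k_3) = 0x2014F
s_5 = Round(s_4, k_4) = 0x4052D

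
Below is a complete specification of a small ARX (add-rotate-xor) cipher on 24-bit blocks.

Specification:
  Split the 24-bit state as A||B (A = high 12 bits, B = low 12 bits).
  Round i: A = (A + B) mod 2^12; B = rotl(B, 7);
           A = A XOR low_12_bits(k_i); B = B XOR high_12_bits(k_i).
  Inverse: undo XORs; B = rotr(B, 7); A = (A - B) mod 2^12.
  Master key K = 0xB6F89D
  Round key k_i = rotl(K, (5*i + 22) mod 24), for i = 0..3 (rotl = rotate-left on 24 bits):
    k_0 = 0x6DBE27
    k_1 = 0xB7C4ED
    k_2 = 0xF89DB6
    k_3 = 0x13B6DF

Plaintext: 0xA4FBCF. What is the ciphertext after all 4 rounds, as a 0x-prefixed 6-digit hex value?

s_0 = plaintext = 0xA4FBCF
s_1 = Round(s_0, k_0) = 0x839105
s_2 = Round(s_1, k_1) = 0xDD39F4
s_3 = Round(s_2, k_2) = 0xA715C6
s_4 = Round(s_3, k_3) = 0x6E8215

0x6E8215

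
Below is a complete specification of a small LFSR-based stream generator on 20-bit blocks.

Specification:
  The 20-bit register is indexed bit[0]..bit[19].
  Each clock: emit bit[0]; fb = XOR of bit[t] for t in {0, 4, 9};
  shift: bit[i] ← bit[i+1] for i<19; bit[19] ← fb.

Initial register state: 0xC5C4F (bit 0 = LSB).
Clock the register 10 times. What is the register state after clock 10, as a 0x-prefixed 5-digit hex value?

reg_0 = 0xC5C4F
clock 1: out=1, reg = 0xE2E27
clock 2: out=1, reg = 0x71713
clock 3: out=1, reg = 0xB8B89
clock 4: out=1, reg = 0x5C5C4
clock 5: out=0, reg = 0x2E2E2
clock 6: out=0, reg = 0x97171
clock 7: out=1, reg = 0x4B8B8
clock 8: out=0, reg = 0xA5C5C
clock 9: out=0, reg = 0xD2E2E
clock 10: out=0, reg = 0xE9717

0xE9717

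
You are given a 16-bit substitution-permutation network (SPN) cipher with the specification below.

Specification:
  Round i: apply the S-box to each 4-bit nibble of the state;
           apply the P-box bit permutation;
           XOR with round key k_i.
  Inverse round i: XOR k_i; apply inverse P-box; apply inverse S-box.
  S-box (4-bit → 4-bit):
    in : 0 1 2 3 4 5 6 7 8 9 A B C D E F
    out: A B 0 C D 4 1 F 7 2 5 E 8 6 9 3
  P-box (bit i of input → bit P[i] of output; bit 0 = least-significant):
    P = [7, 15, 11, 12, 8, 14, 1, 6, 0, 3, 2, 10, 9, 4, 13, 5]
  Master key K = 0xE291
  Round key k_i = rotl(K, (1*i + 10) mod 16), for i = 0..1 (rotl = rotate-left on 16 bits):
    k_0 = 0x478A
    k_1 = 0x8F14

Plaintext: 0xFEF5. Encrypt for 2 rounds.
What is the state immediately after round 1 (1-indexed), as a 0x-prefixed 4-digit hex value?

0x089B

s_0 = plaintext = 0xFEF5
s_1 = Round(s_0, k_0) = 0x089B
s_2 = Round(s_1, k_1) = 0x5729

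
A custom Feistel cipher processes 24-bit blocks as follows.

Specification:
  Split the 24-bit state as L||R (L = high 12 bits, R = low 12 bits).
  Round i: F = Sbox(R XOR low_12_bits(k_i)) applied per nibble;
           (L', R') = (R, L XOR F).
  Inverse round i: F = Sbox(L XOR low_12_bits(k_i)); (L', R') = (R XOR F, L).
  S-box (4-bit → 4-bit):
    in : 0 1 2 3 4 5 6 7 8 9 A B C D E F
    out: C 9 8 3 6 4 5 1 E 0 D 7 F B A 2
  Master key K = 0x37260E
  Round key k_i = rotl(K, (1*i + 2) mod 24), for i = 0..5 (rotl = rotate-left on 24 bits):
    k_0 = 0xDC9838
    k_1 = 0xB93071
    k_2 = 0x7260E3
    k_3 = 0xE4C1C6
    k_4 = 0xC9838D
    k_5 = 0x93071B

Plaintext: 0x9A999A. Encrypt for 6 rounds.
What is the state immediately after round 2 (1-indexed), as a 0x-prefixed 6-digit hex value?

s_0 = plaintext = 0x9A999A
s_1 = Round(s_0, k_0) = 0x99A071
s_2 = Round(s_1, k_1) = 0x071556
s_3 = Round(s_2, k_2) = 0x556405
s_4 = Round(s_3, k_3) = 0x4051A5
s_5 = Round(s_4, k_4) = 0x1A5C8B
s_6 = Round(s_5, k_5) = 0xC8B6A9

0x071556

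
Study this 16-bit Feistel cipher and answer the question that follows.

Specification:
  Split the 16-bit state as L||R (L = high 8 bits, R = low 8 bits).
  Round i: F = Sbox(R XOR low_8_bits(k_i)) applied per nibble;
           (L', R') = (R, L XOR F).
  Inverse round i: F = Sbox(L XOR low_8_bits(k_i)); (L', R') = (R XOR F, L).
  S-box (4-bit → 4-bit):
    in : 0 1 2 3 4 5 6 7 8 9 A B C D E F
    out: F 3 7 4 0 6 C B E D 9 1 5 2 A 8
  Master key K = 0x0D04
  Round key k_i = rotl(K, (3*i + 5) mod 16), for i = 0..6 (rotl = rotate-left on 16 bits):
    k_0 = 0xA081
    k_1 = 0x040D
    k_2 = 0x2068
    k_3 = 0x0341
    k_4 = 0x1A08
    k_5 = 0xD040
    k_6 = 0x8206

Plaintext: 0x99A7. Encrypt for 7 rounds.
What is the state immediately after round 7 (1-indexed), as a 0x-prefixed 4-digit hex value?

s_0 = plaintext = 0x99A7
s_1 = Round(s_0, k_0) = 0xA7E5
s_2 = Round(s_1, k_1) = 0xE509
s_3 = Round(s_2, k_2) = 0x0926
s_4 = Round(s_3, k_3) = 0x26C2
s_5 = Round(s_4, k_4) = 0xC27F
s_6 = Round(s_5, k_5) = 0x7F8A
s_7 = Round(s_6, k_6) = 0x8A9A

0x8A9A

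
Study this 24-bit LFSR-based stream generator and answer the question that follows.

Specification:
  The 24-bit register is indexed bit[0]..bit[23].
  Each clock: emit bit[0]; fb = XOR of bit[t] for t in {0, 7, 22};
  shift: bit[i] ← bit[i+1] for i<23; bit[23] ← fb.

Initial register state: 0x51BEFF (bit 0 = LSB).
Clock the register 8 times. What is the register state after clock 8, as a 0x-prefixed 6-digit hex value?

0x7F51BE

reg_0 = 0x51BEFF
clock 1: out=1, reg = 0xA8DF7F
clock 2: out=1, reg = 0xD46FBF
clock 3: out=1, reg = 0xEA37DF
clock 4: out=1, reg = 0xF51BEF
clock 5: out=1, reg = 0xFA8DF7
clock 6: out=1, reg = 0xFD46FB
clock 7: out=1, reg = 0xFEA37D
clock 8: out=1, reg = 0x7F51BE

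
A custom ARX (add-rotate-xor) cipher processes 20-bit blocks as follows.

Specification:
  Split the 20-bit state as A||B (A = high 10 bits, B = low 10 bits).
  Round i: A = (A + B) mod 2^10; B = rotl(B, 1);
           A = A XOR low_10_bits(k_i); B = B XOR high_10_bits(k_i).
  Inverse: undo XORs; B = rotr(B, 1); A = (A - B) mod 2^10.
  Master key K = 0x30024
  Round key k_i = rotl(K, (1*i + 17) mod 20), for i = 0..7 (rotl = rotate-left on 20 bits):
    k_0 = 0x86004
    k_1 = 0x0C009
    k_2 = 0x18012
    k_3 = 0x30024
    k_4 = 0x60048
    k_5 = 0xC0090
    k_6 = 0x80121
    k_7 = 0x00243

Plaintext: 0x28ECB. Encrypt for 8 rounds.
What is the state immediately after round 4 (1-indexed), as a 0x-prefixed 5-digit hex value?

s_0 = plaintext = 0x28ECB
s_1 = Round(s_0, k_0) = 0xDAB8F
s_2 = Round(s_1, k_1) = 0xBC32F
s_3 = Round(s_2, k_2) = 0x8363F
s_4 = Round(s_3, k_3) = 0x1A0BF
s_5 = Round(s_4, k_4) = 0x5BCFE
s_6 = Round(s_5, k_5) = 0xBF6FC
s_7 = Round(s_6, k_6) = 0x363F9
s_8 = Round(s_7, k_7) = 0xA4BF3

0x1A0BF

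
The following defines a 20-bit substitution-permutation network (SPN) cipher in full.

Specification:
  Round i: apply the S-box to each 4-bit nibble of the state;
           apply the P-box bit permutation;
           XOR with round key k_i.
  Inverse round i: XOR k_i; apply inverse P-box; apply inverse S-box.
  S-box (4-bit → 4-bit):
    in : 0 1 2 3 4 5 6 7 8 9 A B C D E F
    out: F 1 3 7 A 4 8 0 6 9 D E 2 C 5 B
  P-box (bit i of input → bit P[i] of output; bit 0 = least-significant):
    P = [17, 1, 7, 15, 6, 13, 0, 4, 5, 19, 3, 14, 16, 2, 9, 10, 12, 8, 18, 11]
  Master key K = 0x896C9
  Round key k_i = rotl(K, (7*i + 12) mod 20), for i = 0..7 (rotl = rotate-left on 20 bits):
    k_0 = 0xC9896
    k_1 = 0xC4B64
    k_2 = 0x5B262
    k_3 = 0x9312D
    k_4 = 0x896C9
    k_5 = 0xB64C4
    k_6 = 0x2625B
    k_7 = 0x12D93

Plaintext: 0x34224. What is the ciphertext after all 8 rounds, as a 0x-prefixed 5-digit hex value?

0x68AE7

s_0 = plaintext = 0x34224
s_1 = Round(s_0, k_0) = 0x02DF0
s_2 = Round(s_1, k_1) = 0xBB2BA
s_3 = Round(s_2, k_2) = 0xB1DD7
s_4 = Round(s_3, k_3) = 0xC7834
s_5 = Round(s_4, k_4) = 0x03782
s_6 = Round(s_5, k_5) = 0xC5FC3
s_7 = Round(s_6, k_6) = 0x801F9
s_8 = Round(s_7, k_7) = 0x68AE7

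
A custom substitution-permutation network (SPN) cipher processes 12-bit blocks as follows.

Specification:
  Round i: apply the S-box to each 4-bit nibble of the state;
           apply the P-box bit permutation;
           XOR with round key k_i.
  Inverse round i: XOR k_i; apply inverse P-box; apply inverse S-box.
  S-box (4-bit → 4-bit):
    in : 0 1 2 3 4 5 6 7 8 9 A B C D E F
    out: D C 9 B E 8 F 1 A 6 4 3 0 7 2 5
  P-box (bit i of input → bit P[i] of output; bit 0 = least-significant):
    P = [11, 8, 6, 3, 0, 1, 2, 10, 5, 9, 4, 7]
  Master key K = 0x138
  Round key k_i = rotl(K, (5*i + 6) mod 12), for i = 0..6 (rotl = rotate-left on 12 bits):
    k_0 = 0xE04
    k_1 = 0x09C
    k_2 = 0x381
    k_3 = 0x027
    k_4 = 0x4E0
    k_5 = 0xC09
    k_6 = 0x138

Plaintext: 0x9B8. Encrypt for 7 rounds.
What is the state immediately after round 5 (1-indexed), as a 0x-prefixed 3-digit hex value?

s_0 = plaintext = 0x9B8
s_1 = Round(s_0, k_0) = 0xD1F
s_2 = Round(s_1, k_1) = 0xEE8
s_3 = Round(s_2, k_2) = 0x08B
s_4 = Round(s_3, k_3) = 0xD95
s_5 = Round(s_4, k_4) = 0x6DE
s_6 = Round(s_5, k_5) = 0xFBE
s_7 = Round(s_6, k_6) = 0x00B

0x6DE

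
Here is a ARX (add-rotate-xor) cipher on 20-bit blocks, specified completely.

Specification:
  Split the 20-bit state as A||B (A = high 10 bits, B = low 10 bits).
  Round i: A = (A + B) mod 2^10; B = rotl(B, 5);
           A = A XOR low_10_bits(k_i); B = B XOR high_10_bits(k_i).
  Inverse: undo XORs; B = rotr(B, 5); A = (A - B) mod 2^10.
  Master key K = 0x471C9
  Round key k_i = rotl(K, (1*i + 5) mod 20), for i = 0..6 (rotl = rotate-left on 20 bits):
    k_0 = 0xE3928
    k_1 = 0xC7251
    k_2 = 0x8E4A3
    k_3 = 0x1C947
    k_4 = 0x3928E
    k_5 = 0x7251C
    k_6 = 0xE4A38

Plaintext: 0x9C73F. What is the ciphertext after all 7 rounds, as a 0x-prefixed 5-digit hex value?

0x061CD

s_0 = plaintext = 0x9C73F
s_1 = Round(s_0, k_0) = 0x26077
s_2 = Round(s_1, k_1) = 0xD79FF
s_3 = Round(s_2, k_2) = 0x7F9D6
s_4 = Round(s_3, k_3) = 0xA4EBC
s_5 = Round(s_4, k_4) = 0xF0771
s_6 = Round(s_5, k_5) = 0x8BBF2
s_7 = Round(s_6, k_6) = 0x061CD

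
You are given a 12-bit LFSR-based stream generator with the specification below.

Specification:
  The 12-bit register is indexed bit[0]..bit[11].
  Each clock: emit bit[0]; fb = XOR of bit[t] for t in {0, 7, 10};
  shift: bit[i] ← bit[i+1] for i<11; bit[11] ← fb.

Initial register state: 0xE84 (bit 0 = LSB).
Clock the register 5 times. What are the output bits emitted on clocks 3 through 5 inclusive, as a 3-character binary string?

reg_0 = 0xE84
clock 1: out=0, reg = 0x742
clock 2: out=0, reg = 0xBA1
clock 3: out=1, reg = 0x5D0
clock 4: out=0, reg = 0x2E8
clock 5: out=0, reg = 0x974

100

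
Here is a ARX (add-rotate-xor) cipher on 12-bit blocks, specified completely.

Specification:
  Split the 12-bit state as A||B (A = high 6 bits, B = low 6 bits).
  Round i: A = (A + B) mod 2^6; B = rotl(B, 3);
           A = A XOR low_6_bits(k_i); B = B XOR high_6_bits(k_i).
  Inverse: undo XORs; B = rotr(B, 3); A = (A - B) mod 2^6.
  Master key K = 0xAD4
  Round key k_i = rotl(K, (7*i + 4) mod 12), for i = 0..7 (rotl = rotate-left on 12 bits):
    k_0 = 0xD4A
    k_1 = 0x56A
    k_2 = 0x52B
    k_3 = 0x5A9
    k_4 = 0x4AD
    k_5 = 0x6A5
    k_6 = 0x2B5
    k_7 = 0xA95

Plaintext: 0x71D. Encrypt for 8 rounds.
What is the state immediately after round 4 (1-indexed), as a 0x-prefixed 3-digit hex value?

s_0 = plaintext = 0x71D
s_1 = Round(s_0, k_0) = 0xCDE
s_2 = Round(s_1, k_1) = 0xEE6
s_3 = Round(s_2, k_2) = 0x2A0
s_4 = Round(s_3, k_3) = 0x0D2
s_5 = Round(s_4, k_4) = 0xE00
s_6 = Round(s_5, k_5) = 0x75A
s_7 = Round(s_6, k_6) = 0x099
s_8 = Round(s_7, k_7) = 0x3A1

0x0D2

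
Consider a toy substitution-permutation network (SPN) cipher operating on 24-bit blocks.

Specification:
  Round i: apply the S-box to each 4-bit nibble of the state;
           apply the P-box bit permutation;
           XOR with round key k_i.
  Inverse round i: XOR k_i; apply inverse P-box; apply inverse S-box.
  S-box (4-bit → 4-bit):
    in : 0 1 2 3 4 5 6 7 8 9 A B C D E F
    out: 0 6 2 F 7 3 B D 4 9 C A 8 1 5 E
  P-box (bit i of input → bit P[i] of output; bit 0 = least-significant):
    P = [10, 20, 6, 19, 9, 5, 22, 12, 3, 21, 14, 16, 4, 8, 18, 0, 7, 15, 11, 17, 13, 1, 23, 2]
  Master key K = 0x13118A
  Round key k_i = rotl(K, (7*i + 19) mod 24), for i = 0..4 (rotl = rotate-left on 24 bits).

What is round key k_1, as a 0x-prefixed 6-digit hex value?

0x4C4628

K = 0x13118A
k_0 = rotl(K, (7*0+19) mod 24) = rotl(K, 19) = 0x50988C
k_1 = rotl(K, (7*1+19) mod 24) = rotl(K, 2) = 0x4C4628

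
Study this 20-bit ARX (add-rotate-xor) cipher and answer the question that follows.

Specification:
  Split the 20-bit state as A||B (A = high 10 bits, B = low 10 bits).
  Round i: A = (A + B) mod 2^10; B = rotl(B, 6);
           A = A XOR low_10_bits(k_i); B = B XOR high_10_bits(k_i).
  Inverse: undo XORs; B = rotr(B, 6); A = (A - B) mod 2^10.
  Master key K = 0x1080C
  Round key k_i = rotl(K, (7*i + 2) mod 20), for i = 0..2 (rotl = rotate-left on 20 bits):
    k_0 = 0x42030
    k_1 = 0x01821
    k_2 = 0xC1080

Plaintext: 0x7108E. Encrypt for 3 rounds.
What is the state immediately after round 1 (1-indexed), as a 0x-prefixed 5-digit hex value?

0x98A80

s_0 = plaintext = 0x7108E
s_1 = Round(s_0, k_0) = 0x98A80
s_2 = Round(s_1, k_1) = 0x30C2E
s_3 = Round(s_2, k_2) = 0x1C486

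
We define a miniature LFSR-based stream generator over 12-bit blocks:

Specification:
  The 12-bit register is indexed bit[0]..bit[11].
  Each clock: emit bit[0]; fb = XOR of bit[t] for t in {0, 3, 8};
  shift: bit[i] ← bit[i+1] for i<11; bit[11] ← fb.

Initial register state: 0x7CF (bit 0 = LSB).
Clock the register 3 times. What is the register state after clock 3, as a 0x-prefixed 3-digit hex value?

reg_0 = 0x7CF
clock 1: out=1, reg = 0xBE7
clock 2: out=1, reg = 0x5F3
clock 3: out=1, reg = 0x2F9

0x2F9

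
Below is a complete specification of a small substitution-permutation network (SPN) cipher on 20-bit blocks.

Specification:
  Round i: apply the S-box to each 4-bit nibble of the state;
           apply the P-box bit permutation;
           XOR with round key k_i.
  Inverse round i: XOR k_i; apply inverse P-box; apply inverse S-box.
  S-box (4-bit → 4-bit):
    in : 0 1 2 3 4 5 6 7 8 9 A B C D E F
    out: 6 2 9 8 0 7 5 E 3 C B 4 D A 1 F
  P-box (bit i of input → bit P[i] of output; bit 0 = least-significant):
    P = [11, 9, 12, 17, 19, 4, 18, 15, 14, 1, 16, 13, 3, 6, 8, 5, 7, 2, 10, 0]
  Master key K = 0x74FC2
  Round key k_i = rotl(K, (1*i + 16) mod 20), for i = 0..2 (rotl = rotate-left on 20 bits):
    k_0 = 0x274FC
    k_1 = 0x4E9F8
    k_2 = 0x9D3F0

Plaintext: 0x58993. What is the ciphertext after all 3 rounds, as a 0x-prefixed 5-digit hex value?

0x8BE06

s_0 = plaintext = 0x58993
s_1 = Round(s_0, k_0) = 0x5D030
s_2 = Round(s_1, k_1) = 0x57F1E
s_3 = Round(s_2, k_2) = 0x8BE06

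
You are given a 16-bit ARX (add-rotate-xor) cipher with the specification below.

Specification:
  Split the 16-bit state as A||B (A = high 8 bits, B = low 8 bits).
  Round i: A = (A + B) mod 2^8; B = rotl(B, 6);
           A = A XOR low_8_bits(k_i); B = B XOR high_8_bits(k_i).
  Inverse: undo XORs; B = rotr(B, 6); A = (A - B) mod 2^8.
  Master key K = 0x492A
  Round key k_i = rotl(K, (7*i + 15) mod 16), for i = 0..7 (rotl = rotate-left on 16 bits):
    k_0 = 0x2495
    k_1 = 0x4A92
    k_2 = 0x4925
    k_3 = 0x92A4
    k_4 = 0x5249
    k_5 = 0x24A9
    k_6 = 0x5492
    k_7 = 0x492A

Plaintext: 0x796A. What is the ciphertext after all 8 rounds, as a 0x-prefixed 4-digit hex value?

0xF6C9

s_0 = plaintext = 0x796A
s_1 = Round(s_0, k_0) = 0x76BE
s_2 = Round(s_1, k_1) = 0xA6E5
s_3 = Round(s_2, k_2) = 0xAE30
s_4 = Round(s_3, k_3) = 0x7A9E
s_5 = Round(s_4, k_4) = 0x51F5
s_6 = Round(s_5, k_5) = 0xEF59
s_7 = Round(s_6, k_6) = 0xDA02
s_8 = Round(s_7, k_7) = 0xF6C9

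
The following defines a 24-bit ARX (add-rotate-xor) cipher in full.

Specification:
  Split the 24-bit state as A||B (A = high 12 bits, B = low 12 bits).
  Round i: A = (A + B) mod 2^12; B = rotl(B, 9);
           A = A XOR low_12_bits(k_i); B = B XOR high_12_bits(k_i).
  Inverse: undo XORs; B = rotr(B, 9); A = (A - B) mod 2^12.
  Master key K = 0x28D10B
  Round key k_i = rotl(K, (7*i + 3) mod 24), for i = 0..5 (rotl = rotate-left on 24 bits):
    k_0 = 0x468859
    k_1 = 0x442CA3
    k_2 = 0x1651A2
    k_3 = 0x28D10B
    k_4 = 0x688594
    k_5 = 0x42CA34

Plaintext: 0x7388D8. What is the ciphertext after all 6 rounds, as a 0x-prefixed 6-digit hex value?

0x2C9E73

s_0 = plaintext = 0x7388D8
s_1 = Round(s_0, k_0) = 0x849573
s_2 = Round(s_1, k_1) = 0x11F2EC
s_3 = Round(s_2, k_2) = 0x5A9938
s_4 = Round(s_3, k_3) = 0xFEA3AA
s_5 = Round(s_4, k_4) = 0x6002FD
s_6 = Round(s_5, k_5) = 0x2C9E73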